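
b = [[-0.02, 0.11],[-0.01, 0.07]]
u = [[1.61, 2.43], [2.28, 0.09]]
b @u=[[0.22, -0.04], [0.14, -0.02]]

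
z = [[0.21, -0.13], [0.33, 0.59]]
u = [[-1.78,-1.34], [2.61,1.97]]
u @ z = [[-0.82, -0.56], [1.2, 0.82]]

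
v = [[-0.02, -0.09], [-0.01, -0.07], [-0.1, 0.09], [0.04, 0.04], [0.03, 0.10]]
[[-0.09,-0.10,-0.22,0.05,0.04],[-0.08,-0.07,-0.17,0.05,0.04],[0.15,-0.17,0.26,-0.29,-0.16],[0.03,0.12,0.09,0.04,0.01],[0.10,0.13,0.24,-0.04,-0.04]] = v @ [[-0.5,  2.31,  -0.32,  1.96,  0.98], [1.15,  0.63,  2.49,  -1.01,  -0.69]]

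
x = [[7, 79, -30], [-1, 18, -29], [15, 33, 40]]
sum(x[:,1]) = 130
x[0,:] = [7, 79, -30]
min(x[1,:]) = -29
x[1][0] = -1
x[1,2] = -29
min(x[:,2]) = -30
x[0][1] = 79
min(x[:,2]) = -30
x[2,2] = 40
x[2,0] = 15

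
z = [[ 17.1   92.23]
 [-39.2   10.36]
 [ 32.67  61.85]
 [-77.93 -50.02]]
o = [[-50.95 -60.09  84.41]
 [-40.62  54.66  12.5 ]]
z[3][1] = -50.02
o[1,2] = 12.5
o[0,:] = [-50.95, -60.09, 84.41]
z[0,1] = 92.23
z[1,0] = -39.2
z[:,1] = [92.23, 10.36, 61.85, -50.02]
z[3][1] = -50.02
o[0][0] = -50.95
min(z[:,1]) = -50.02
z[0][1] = 92.23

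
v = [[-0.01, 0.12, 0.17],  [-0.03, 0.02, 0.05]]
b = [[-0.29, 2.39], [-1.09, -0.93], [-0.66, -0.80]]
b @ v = [[-0.07, 0.01, 0.07], [0.04, -0.15, -0.23], [0.03, -0.10, -0.15]]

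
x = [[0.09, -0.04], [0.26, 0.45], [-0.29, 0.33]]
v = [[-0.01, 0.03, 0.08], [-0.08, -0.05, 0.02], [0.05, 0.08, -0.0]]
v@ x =[[-0.02, 0.04],[-0.03, -0.01],[0.03, 0.03]]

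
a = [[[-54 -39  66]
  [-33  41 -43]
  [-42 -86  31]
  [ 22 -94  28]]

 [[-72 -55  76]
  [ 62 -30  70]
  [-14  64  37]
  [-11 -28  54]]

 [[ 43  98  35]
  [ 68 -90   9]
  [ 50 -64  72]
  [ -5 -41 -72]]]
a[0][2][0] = -42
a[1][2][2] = 37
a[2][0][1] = 98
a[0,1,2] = -43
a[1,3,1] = -28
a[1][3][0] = -11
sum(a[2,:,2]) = 44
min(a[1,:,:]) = -72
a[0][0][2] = 66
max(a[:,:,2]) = 76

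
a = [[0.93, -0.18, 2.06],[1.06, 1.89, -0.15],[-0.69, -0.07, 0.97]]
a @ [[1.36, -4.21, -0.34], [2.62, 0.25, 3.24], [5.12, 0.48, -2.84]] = [[11.34, -2.97, -6.75],[5.63, -4.06, 6.19],[3.84, 3.35, -2.75]]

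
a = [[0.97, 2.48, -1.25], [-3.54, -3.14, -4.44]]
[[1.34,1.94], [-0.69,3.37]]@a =[[-5.57, -2.77, -10.29], [-12.60, -12.29, -14.1]]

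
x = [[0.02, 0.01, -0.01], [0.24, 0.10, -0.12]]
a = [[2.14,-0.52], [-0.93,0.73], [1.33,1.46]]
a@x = [[-0.08, -0.03, 0.04],[0.16, 0.06, -0.08],[0.38, 0.16, -0.19]]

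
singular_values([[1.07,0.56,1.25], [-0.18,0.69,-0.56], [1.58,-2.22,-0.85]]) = [2.9, 1.76, 0.66]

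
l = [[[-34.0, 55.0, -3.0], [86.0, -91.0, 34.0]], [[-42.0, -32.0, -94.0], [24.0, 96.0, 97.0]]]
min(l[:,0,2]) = -94.0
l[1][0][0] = -42.0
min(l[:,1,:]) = -91.0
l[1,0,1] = -32.0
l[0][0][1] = 55.0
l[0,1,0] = 86.0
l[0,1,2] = 34.0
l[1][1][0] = 24.0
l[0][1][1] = -91.0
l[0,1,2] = 34.0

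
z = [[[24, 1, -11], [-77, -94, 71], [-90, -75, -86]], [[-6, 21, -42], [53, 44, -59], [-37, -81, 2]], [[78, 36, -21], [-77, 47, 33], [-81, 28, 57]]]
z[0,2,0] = -90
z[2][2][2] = 57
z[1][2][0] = -37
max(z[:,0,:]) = 78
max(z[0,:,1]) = 1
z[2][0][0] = 78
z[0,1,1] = -94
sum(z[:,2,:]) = -363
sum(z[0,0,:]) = 14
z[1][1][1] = 44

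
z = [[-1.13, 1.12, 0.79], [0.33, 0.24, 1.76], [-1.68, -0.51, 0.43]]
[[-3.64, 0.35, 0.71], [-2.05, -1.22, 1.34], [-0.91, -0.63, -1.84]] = z@[[0.78,-0.07,0.85], [-1.70,0.8,1.18], [-1.08,-0.79,0.44]]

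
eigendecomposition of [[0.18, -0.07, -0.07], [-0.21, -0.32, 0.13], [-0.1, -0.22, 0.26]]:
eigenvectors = [[0.18, 0.82, 0.9], [0.9, -0.40, -0.30], [0.38, -0.40, 0.3]]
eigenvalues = [-0.31, 0.25, 0.18]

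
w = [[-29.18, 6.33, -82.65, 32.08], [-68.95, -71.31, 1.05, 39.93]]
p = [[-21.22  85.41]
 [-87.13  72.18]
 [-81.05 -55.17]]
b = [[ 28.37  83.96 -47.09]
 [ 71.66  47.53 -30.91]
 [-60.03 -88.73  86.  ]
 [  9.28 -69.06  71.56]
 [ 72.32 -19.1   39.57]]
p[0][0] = -21.22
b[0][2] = -47.09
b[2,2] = 86.0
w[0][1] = 6.33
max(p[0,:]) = 85.41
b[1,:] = [71.66, 47.53, -30.91]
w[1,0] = -68.95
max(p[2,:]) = -55.17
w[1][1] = -71.31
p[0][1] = 85.41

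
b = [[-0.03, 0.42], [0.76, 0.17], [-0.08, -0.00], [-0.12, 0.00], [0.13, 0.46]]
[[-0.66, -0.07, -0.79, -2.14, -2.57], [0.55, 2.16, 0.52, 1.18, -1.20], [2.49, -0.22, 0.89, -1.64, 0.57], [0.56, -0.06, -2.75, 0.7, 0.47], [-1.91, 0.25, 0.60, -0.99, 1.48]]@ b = [[-0.05, -1.47],[1.29, 0.05],[-0.04, 1.27],[0.13, 0.44],[0.51, -0.08]]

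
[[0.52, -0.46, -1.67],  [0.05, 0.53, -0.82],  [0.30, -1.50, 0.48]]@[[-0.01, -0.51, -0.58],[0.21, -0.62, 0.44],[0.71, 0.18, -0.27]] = [[-1.29, -0.28, -0.05], [-0.47, -0.50, 0.43], [0.02, 0.86, -0.96]]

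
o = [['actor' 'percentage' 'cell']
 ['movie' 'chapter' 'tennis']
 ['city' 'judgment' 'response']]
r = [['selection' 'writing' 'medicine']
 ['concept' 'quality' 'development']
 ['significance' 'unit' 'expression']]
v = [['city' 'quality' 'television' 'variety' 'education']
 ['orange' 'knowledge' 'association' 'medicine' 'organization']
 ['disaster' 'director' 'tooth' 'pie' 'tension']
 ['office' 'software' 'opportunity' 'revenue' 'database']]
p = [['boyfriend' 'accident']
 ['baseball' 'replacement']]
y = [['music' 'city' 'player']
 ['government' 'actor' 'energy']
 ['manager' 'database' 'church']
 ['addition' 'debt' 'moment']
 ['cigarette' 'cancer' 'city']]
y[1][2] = 'energy'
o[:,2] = ['cell', 'tennis', 'response']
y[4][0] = 'cigarette'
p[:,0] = ['boyfriend', 'baseball']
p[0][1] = 'accident'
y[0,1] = 'city'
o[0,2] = 'cell'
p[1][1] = 'replacement'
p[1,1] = 'replacement'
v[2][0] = 'disaster'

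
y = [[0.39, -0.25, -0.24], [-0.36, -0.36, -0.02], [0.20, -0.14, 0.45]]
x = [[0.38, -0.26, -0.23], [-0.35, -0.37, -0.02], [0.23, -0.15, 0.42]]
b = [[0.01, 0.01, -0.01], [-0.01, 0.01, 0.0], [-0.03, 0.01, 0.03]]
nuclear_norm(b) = 0.07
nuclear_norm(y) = 1.54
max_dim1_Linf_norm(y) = 0.45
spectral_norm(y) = 0.57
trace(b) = 0.05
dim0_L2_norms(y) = [0.57, 0.46, 0.51]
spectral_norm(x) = 0.57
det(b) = 0.00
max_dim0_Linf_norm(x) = 0.42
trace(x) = 0.43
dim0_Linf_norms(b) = [0.03, 0.01, 0.03]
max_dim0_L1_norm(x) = 0.96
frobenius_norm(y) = 0.89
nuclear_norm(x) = 1.52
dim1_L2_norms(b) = [0.02, 0.01, 0.04]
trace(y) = 0.48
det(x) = -0.13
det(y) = -0.13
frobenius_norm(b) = 0.05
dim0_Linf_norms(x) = [0.38, 0.37, 0.42]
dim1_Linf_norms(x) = [0.38, 0.37, 0.42]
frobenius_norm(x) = 0.88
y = x + b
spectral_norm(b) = 0.05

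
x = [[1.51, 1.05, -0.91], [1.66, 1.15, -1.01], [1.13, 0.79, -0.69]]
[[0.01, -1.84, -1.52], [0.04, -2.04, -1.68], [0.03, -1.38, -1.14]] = x @ [[-1.50, -1.98, -1.63], [-0.14, 2.32, 0.84], [-2.66, 1.41, -0.06]]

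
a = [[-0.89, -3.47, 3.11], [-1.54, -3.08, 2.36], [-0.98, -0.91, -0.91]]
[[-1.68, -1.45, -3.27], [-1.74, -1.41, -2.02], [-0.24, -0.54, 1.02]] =a@[[0.51, 0.14, -0.78], [0.05, 0.41, 0.47], [-0.34, 0.03, -0.75]]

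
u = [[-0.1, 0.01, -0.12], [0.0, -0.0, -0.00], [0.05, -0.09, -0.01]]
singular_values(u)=[0.16, 0.1, 0.0]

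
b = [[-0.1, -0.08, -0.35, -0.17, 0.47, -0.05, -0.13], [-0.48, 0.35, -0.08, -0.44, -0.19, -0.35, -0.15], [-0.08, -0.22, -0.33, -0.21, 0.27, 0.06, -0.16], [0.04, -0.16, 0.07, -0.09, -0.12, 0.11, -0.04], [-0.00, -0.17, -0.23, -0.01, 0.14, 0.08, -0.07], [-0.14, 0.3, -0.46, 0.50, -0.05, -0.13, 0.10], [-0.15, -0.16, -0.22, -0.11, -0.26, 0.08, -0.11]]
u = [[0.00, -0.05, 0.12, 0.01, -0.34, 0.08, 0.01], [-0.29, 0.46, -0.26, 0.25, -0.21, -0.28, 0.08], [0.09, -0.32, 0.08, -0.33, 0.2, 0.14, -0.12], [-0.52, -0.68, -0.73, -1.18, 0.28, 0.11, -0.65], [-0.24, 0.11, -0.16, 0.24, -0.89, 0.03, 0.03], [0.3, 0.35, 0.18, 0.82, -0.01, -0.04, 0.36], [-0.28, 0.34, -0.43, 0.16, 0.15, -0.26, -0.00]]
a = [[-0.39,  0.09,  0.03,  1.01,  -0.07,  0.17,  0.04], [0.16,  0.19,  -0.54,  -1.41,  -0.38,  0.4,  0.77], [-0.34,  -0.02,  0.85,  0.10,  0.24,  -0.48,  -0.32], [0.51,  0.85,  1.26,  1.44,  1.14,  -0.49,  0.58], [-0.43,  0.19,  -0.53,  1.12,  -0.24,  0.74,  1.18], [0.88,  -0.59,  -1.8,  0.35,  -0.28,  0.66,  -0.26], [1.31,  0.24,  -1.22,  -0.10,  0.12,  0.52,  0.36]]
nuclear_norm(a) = 9.74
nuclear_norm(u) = 4.44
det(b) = 0.00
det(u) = 0.00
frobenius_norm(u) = 2.58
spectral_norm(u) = 2.11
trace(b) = -0.27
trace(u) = -1.57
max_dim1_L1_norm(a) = 6.27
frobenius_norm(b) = 1.56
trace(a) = 2.87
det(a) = 0.00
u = a @ b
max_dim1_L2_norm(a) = 2.55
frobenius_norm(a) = 4.97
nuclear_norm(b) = 3.06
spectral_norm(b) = 0.92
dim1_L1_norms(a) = [1.8, 3.85, 2.35, 6.27, 4.43, 4.82, 3.87]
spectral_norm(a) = 3.46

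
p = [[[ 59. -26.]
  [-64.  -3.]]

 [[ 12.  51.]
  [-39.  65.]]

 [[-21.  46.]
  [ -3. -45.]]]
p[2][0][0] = -21.0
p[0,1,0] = -64.0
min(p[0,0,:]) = -26.0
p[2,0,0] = -21.0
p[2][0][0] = -21.0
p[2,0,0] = -21.0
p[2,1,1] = -45.0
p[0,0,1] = -26.0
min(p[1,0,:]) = 12.0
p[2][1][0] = -3.0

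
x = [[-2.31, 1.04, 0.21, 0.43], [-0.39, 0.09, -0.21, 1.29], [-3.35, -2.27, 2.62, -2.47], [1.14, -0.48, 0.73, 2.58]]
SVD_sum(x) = [[-0.73, -0.33, 0.43, -0.59], [0.37, 0.17, -0.22, 0.30], [-3.59, -1.65, 2.12, -2.90], [1.16, 0.54, -0.69, 0.94]] + [[-0.33, -0.18, 0.44, 0.84], [-0.35, -0.19, 0.47, 0.89], [-0.2, -0.10, 0.26, 0.49], [-0.7, -0.37, 0.94, 1.76]] + [[-1.29, 1.46, -0.77, 0.20], [-0.31, 0.35, -0.18, 0.05], [0.44, -0.49, 0.26, -0.07], [0.64, -0.73, 0.38, -0.1]] + [[0.04,0.09,0.11,-0.02], [-0.1,-0.24,-0.28,0.06], [-0.01,-0.02,-0.02,0.00], [0.03,0.08,0.09,-0.02]]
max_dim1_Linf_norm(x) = 3.35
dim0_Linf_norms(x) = [3.35, 2.27, 2.62, 2.58]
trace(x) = 2.98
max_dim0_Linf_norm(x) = 3.35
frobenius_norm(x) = 6.82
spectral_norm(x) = 5.74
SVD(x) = [[-0.19, -0.38, -0.84, -0.34], [0.1, -0.40, -0.2, 0.89], [-0.93, -0.22, 0.28, 0.06], [0.30, -0.8, 0.42, -0.30]] @ diag([5.738152045043549, 2.677721542493629, 2.5077384398469356, 0.4356218155029902]) @ [[0.67, 0.31, -0.40, 0.54],[0.33, 0.17, -0.44, -0.82],[0.61, -0.69, 0.37, -0.1],[-0.26, -0.63, -0.72, 0.15]]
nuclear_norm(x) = 11.36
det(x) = 16.79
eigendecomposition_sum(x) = [[(0.04+0.06j), -0.00+0.08j, (0.04-0.09j), 0.20+0.08j],  [(0.18+0.05j), 0.15+0.18j, -0.09-0.26j, 0.56-0.22j],  [(-0.88+0.52j), -1.26-0.10j, (1.3+0.66j), (-1.31+2.95j)],  [(0.2+0.44j), -0.12+0.58j, 0.38-0.57j, 1.31+0.77j]] + [[(0.04-0.06j), -0.00-0.08j, (0.04+0.09j), (0.2-0.08j)], [(0.18-0.05j), (0.15-0.18j), (-0.09+0.26j), (0.56+0.22j)], [(-0.88-0.52j), (-1.26+0.1j), 1.30-0.66j, (-1.31-2.95j)], [(0.2-0.44j), -0.12-0.58j, 0.38+0.57j, (1.31-0.77j)]] + [[-3.44-0.00j,  (2.4-0j),  (0.32+0j),  (-0.2-0j)],  [(-2.03-0j),  1.42-0.00j,  0.19+0.00j,  -0.12-0.00j],  [(-3.06-0j),  (2.14-0j),  0.29+0.00j,  (-0.17-0j)],  [(1.22+0j),  -0.85+0.00j,  (-0.11-0j),  (0.07+0j)]] + [[1.06+0.00j, -1.36+0.00j, (-0.19-0j), 0.23+0.00j], [(1.27+0j), (-1.64+0j), -0.23-0.00j, (0.28+0j)], [(1.47+0j), -1.89+0.00j, -0.26-0.00j, (0.33+0j)], [(-0.47-0j), 0.61-0.00j, 0.08+0.00j, (-0.1-0j)]]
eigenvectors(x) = [[-0.00-0.06j, -0.00+0.06j, (0.66+0j), 0.47+0.00j], [(-0.12-0.12j), -0.12+0.12j, (0.39+0j), (0.56+0j)], [(0.89+0j), (0.89-0j), (0.59+0j), 0.65+0.00j], [0.05-0.42j, (0.05+0.42j), (-0.24+0j), -0.21+0.00j]]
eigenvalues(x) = [(2.8+1.67j), (2.8-1.67j), (-1.66+0j), (-0.95+0j)]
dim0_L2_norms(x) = [4.24, 2.54, 2.74, 3.82]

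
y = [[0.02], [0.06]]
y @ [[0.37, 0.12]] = [[0.01, 0.00], [0.02, 0.01]]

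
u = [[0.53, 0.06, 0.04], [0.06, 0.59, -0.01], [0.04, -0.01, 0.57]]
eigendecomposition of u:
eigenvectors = [[0.8, -0.57, 0.19], [-0.46, -0.79, -0.42], [-0.39, -0.25, 0.89]]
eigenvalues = [0.48, 0.63, 0.58]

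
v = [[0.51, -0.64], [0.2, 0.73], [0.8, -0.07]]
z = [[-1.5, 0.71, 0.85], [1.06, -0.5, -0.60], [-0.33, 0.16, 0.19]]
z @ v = [[0.06, 1.42], [-0.04, -1.00], [0.02, 0.31]]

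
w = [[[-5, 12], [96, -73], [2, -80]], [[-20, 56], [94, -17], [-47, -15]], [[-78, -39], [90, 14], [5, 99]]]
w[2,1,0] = 90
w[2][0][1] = -39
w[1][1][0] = 94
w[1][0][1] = 56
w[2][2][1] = 99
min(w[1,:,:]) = -47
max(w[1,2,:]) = -15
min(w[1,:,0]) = -47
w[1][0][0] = -20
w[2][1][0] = 90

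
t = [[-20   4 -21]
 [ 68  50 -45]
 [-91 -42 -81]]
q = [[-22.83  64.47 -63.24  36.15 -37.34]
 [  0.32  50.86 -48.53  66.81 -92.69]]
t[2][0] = -91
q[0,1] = 64.47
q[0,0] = -22.83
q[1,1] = 50.86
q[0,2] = -63.24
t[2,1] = -42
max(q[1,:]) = 66.81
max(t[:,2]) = -21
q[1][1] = 50.86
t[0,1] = 4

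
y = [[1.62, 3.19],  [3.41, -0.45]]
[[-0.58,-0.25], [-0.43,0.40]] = y @ [[-0.14, 0.10], [-0.11, -0.13]]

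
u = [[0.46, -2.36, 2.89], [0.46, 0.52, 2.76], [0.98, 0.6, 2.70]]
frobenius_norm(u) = 5.55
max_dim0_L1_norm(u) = 8.35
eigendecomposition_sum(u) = [[0.22,-0.03,0.7], [1.05,-0.17,3.30], [1.09,-0.17,3.42]] + [[0.65,-1.26,1.09], [-0.49,0.95,-0.82], [-0.23,0.45,-0.39]] + [[-0.41,-1.06,1.11], [-0.1,-0.26,0.28], [0.12,0.32,-0.34]]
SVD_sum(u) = [[0.71, -0.64, 3.18], [0.56, -0.51, 2.53], [0.57, -0.52, 2.57]] + [[-0.26, -1.72, -0.29], [0.15, 1.00, 0.17], [0.17, 1.14, 0.19]] + [[0.01, -0.00, -0.00], [-0.25, 0.03, 0.06], [0.24, -0.03, -0.06]]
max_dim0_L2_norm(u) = 4.82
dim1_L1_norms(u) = [5.71, 3.74, 4.28]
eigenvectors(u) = [[-0.14, -0.77, -0.93], [-0.69, 0.58, -0.23], [-0.71, 0.27, 0.28]]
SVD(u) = [[-0.66, -0.75, -0.03],[-0.53, 0.44, 0.73],[-0.53, 0.50, -0.68]] @ diag([5.018476812078884, 2.351358429254352, 0.3595886869759023]) @ [[-0.21, 0.19, -0.96], [0.15, 0.98, 0.16], [-0.97, 0.11, 0.24]]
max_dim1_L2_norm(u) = 3.76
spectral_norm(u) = 5.02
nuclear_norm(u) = 7.73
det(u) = -4.24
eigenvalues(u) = [3.48, 1.21, -1.01]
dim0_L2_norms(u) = [1.18, 2.49, 4.82]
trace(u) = 3.68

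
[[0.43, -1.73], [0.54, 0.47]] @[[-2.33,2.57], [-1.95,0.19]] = [[2.37, 0.78], [-2.17, 1.48]]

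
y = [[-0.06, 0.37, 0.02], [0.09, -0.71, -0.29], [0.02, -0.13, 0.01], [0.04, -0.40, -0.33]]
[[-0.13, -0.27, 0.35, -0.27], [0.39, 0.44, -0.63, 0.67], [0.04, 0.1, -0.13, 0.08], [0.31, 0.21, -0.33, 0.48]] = y @ [[-1.47,1.23,-0.1,0.26], [-0.56,-0.54,0.95,-0.64], [-0.44,0.17,-0.17,-0.65]]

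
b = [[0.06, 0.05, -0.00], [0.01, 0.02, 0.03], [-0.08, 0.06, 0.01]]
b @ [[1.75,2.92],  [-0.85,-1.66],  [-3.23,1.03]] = [[0.06,0.09], [-0.10,0.03], [-0.22,-0.32]]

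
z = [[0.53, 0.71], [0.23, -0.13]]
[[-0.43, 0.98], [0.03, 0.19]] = z@[[-0.16, 1.13], [-0.49, 0.53]]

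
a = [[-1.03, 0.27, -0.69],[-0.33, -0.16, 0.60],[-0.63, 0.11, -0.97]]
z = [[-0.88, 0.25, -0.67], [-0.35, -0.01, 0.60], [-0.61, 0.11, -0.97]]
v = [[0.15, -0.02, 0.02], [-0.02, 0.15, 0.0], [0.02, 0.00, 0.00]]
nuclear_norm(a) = 2.59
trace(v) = 0.30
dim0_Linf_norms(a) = [1.03, 0.27, 0.97]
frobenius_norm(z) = 1.76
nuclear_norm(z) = 2.41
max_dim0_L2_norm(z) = 1.32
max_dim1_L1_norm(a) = 1.99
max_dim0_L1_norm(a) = 2.26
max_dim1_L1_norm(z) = 1.8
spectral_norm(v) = 0.17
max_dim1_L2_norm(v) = 0.15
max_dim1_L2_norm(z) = 1.15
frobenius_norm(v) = 0.22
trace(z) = -1.86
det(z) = -0.10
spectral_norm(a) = 1.70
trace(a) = -2.16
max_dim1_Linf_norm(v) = 0.15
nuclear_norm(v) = 0.31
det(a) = -0.19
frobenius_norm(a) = 1.86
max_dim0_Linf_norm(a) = 1.03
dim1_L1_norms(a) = [1.99, 1.09, 1.71]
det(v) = -0.00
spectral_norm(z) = 1.60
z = a + v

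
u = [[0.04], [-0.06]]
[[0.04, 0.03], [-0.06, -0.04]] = u@[[0.95, 0.68]]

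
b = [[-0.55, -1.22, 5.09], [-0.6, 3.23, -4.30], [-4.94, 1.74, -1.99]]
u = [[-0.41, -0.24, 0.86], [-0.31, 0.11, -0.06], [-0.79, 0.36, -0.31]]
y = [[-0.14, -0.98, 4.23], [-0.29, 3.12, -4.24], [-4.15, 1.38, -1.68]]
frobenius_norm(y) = 8.28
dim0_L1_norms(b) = [6.09, 6.19, 11.38]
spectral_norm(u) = 0.99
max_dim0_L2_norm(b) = 6.95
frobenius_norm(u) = 1.39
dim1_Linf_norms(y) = [4.23, 4.24, 4.15]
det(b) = 50.86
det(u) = -0.00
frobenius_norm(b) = 9.40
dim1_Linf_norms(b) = [5.09, 4.3, 4.94]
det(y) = 36.23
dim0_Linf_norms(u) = [0.79, 0.36, 0.86]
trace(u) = -0.61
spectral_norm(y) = 7.21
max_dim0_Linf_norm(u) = 0.86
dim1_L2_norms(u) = [0.98, 0.33, 0.92]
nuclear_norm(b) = 14.07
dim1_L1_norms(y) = [5.35, 7.65, 7.21]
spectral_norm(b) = 8.05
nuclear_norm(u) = 1.97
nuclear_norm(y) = 12.37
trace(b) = 0.69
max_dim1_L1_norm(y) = 7.65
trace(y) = 1.30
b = u + y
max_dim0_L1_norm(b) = 11.38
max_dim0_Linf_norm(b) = 5.09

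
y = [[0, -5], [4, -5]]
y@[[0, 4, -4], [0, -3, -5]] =[[0, 15, 25], [0, 31, 9]]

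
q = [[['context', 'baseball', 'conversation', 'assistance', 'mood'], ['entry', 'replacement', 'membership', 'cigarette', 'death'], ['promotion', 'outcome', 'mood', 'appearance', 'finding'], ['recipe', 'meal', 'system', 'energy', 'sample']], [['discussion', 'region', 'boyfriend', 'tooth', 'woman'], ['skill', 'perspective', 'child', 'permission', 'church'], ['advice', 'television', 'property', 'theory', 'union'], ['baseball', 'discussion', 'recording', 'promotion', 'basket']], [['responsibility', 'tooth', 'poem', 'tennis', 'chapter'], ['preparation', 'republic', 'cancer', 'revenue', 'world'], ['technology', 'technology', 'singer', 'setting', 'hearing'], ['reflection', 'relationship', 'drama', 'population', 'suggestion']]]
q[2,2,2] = 'singer'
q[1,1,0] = 'skill'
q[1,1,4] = 'church'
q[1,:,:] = [['discussion', 'region', 'boyfriend', 'tooth', 'woman'], ['skill', 'perspective', 'child', 'permission', 'church'], ['advice', 'television', 'property', 'theory', 'union'], ['baseball', 'discussion', 'recording', 'promotion', 'basket']]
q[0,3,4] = 'sample'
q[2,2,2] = 'singer'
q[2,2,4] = 'hearing'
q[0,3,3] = 'energy'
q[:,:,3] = [['assistance', 'cigarette', 'appearance', 'energy'], ['tooth', 'permission', 'theory', 'promotion'], ['tennis', 'revenue', 'setting', 'population']]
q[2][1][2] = 'cancer'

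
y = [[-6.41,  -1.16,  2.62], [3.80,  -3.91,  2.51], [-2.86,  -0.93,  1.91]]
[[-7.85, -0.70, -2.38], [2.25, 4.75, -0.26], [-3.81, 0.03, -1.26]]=y @[[1.07, 0.25, 0.27], [0.31, -1.05, 0.24], [-0.24, -0.12, -0.14]]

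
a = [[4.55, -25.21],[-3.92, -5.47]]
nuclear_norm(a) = 30.81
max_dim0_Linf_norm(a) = 25.21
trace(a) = -0.92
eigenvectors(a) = [[0.97,0.84], [-0.24,0.54]]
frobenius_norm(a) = 26.49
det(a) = -123.71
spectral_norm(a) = 26.06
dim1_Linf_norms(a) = [25.21, 5.47]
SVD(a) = [[0.98, 0.19], [0.19, -0.98]] @ diag([26.057509574629037, 4.747640968746]) @ [[0.14, -0.99], [0.99, 0.14]]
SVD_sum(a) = [[3.68, -25.34], [0.7, -4.8]] + [[0.87, 0.13], [-4.62, -0.67]]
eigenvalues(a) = [10.67, -11.59]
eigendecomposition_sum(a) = [[7.74, -12.08],[-1.88, 2.93]] + [[-3.19, -13.13],[-2.04, -8.4]]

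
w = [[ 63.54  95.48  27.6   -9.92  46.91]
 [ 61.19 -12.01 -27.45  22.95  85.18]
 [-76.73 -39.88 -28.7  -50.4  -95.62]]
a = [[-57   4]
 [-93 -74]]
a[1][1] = -74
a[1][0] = -93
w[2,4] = -95.62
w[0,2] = 27.6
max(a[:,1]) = 4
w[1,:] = [61.19, -12.01, -27.45, 22.95, 85.18]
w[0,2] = 27.6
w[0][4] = 46.91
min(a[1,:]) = -93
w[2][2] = -28.7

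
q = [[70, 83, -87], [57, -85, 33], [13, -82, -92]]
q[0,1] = 83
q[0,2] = -87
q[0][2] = -87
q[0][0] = 70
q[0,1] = 83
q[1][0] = 57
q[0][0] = 70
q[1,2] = 33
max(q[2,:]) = 13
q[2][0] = 13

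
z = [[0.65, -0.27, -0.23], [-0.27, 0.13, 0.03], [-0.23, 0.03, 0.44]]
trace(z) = 1.22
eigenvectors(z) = [[-0.83,0.35,-0.43], [0.32,-0.33,-0.89], [0.46,0.87,-0.17]]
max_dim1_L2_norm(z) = 0.74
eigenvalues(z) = [0.88, 0.34, 0.0]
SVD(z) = [[-0.83, 0.35, 0.43], [0.32, -0.33, 0.89], [0.46, 0.87, 0.17]] @ diag([0.8795465579191378, 0.33582197963838023, 0.004631462442481948]) @ [[-0.83, 0.32, 0.46], [0.35, -0.33, 0.87], [0.43, 0.89, 0.17]]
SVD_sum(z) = [[0.61, -0.23, -0.33], [-0.23, 0.09, 0.13], [-0.33, 0.13, 0.18]] + [[0.04, -0.04, 0.1], [-0.04, 0.04, -0.10], [0.1, -0.1, 0.26]] + [[0.00, 0.0, 0.0],[0.0, 0.0, 0.0],[0.0, 0.0, 0.0]]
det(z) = 0.00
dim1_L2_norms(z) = [0.74, 0.3, 0.5]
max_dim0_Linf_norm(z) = 0.65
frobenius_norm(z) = 0.94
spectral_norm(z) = 0.88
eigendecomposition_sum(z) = [[0.61, -0.23, -0.33], [-0.23, 0.09, 0.13], [-0.33, 0.13, 0.18]] + [[0.04, -0.04, 0.1],[-0.04, 0.04, -0.1],[0.1, -0.10, 0.26]] + [[0.00, 0.00, 0.00], [0.0, 0.00, 0.00], [0.00, 0.0, 0.0]]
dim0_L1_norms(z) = [1.15, 0.43, 0.7]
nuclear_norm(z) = 1.22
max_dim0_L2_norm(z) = 0.74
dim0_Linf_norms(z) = [0.65, 0.27, 0.44]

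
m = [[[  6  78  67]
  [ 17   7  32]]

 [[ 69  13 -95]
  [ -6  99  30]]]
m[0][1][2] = 32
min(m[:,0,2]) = -95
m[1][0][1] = 13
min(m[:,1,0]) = -6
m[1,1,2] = 30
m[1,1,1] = 99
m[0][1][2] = 32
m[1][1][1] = 99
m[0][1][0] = 17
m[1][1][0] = -6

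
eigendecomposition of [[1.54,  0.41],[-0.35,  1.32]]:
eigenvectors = [[(0.73+0j), 0.73-0.00j], [-0.20+0.65j, -0.20-0.65j]]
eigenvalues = [(1.43+0.36j), (1.43-0.36j)]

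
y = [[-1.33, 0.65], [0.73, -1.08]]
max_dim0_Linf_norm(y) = 1.33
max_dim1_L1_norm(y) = 1.98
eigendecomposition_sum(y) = [[-1.12, 0.88],  [0.99, -0.78]] + [[-0.21, -0.23],[-0.26, -0.3]]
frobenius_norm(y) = 1.97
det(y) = 0.96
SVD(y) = [[-0.76, 0.65], [0.65, 0.76]] @ diag([1.9068947779764005, 0.5044326572758092]) @ [[0.78,-0.63], [-0.63,-0.78]]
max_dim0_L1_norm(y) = 2.06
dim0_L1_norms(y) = [2.06, 1.73]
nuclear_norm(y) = 2.41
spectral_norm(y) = 1.91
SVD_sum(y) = [[-1.12, 0.91], [0.97, -0.78]] + [[-0.21, -0.26], [-0.24, -0.30]]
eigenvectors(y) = [[-0.75, -0.62],[0.66, -0.79]]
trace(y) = -2.41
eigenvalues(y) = [-1.91, -0.5]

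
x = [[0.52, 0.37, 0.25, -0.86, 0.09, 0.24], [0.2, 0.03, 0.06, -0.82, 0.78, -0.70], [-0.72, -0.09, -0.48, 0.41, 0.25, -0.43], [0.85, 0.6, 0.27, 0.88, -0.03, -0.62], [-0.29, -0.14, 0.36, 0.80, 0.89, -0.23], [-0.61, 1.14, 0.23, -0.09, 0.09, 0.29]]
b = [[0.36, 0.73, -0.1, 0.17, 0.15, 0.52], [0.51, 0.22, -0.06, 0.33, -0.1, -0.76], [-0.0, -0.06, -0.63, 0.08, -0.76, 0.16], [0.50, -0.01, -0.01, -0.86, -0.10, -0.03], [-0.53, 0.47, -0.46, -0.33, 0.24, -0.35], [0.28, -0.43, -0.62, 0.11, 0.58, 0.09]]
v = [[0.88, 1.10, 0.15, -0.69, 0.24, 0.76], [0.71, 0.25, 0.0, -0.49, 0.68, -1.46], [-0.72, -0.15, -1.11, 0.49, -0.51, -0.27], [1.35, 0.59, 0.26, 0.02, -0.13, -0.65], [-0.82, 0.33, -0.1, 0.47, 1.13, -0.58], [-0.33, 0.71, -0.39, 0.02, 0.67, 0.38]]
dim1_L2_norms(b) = [1.0, 1.0, 1.01, 1.0, 1.0, 1.0]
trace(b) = -0.58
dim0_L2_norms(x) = [1.42, 1.35, 0.74, 1.73, 1.22, 1.12]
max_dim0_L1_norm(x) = 3.86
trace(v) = 1.55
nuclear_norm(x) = 7.02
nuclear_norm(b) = 6.01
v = x + b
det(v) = 0.57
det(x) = -0.49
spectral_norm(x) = 1.81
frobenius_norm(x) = 3.18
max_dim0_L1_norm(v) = 4.81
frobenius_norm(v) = 3.94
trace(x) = 2.13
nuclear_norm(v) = 8.22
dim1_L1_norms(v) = [3.82, 3.59, 3.25, 3.0, 3.43, 2.5]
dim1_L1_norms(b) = [2.03, 1.98, 1.69, 1.51, 2.38, 2.11]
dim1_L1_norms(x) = [2.33, 2.59, 2.38, 3.25, 2.71, 2.45]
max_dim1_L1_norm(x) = 3.25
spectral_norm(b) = 1.01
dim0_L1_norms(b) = [2.18, 1.92, 1.88, 1.88, 1.93, 1.91]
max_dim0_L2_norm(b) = 1.01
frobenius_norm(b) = 2.45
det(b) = -1.01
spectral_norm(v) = 2.56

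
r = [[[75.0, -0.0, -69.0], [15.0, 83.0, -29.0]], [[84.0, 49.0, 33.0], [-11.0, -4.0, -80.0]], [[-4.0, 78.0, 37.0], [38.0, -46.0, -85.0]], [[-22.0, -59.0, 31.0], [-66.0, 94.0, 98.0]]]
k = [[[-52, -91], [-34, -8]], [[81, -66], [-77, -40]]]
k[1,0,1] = -66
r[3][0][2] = 31.0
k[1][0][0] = 81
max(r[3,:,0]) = -22.0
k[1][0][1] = -66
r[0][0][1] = -0.0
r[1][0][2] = 33.0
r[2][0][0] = -4.0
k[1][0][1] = -66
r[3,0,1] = -59.0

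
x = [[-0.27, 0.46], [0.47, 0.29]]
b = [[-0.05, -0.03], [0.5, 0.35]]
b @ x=[[-0.00, -0.03], [0.03, 0.33]]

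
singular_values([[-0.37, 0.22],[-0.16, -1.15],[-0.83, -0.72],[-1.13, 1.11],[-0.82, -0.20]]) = [1.85, 1.6]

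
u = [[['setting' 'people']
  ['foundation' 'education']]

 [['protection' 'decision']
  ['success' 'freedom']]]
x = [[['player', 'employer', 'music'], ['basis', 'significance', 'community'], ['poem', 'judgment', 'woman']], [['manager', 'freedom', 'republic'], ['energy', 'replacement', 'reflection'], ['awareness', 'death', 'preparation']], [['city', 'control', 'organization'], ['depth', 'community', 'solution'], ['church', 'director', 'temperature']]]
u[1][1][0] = 'success'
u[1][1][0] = 'success'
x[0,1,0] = 'basis'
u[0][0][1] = 'people'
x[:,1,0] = ['basis', 'energy', 'depth']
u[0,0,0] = 'setting'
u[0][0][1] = 'people'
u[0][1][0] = 'foundation'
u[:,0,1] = ['people', 'decision']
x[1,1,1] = 'replacement'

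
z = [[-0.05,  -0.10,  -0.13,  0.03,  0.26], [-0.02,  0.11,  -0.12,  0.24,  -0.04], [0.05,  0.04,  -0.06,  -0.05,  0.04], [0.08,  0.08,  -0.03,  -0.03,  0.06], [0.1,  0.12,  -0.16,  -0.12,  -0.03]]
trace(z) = -0.06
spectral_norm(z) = 0.32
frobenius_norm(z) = 0.53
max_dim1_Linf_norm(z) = 0.26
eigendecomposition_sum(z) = [[-0.13+0.00j, -0.11+0.00j, -0.05-0.00j, (0.19-0j), 0.10+0.00j], [-0.01+0.00j, -0.01+0.00j, -0.00-0.00j, 0.01-0.00j, 0.00+0.00j], [(0.02-0j), 0.02-0.00j, (0.01+0j), (-0.03+0j), -0.02-0.00j], [(0.03-0j), 0.02-0.00j, (0.01+0j), -0.04+0.00j, (-0.02-0j)], [0.10-0.00j, (0.08-0j), 0.04+0.00j, (-0.14+0j), -0.07-0.00j]] + [[(-0.01-0j), -0.03+0.00j, (0.03-0j), (-0.03+0j), (-0.01+0j)], [(0.03+0j), (0.13+0j), (-0.13+0j), 0.16+0.00j, (0.04-0j)], [0j, 0.01+0.00j, (-0.01+0j), (0.01+0j), 0.00-0.00j], [(0.01+0j), 0.05+0.00j, (-0.05+0j), (0.06+0j), (0.01-0j)], [0.01+0.00j, 0.03+0.00j, (-0.03+0j), (0.03+0j), 0.01-0.00j]] + [[(0.04+0.01j), (0.02-0.01j), (-0.07+0.14j), (-0.06+0j), (0.09-0.01j)], [-0.02-0.00j, -0.01+0.01j, 0.02-0.08j, (0.03-0.01j), -0.04+0.02j], [0.01+0.01j, -0j, -0.03+0.04j, -0.02-0.00j, (0.03+0j)], [0.02-0.00j, 0.01-0.01j, -0.00+0.07j, (-0.02+0.01j), (0.03-0.02j)], [(-0+0.03j), (0.01+0.01j), -0.08-0.02j, -0.01-0.03j, 0.02+0.05j]] + [[0.04-0.01j, (0.02+0.01j), (-0.07-0.14j), (-0.06-0j), (0.09+0.01j)], [(-0.02+0j), -0.01-0.01j, 0.02+0.08j, (0.03+0.01j), -0.04-0.02j], [(0.01-0.01j), 0.00+0.00j, (-0.03-0.04j), -0.02+0.00j, 0.03-0.00j], [0.02+0.00j, 0.01+0.01j, (-0-0.07j), (-0.02-0.01j), (0.03+0.02j)], [-0.00-0.03j, (0.01-0.01j), -0.08+0.02j, (-0.01+0.03j), 0.02-0.05j]] + [[(-0-0j), 0.00+0.00j, (0.03-0j), (-0.01+0j), -0.01+0.00j], [0j, (-0-0j), -0.02+0.00j, 0.01-0.00j, -0j], [0j, (-0-0j), (-0+0j), 0.00-0.00j, -0j], [(-0-0j), 0.00+0.00j, (0.01-0j), -0.00+0.00j, -0.00+0.00j], [0.00+0.00j, (-0-0j), (-0.01+0j), 0.00-0.00j, 0.00-0.00j]]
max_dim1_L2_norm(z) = 0.31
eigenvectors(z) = [[0.77+0.00j, 0.18+0.00j, 0.73+0.00j, 0.73-0.00j, -0.74+0.00j],  [(0.04+0j), -0.91+0.00j, -0.38+0.09j, -0.38-0.09j, (0.58+0j)],  [(-0.14+0j), (-0.08+0j), (0.21+0.04j), 0.21-0.04j, (0.13+0j)],  [-0.16+0.00j, -0.32+0.00j, (0.3-0.14j), (0.3+0.14j), -0.25+0.00j],  [(-0.59+0j), -0.19+0.00j, (0.08+0.39j), (0.08-0.39j), (0.2+0j)]]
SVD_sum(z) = [[-0.05, -0.08, -0.13, 0.06, 0.25], [-0.01, -0.01, -0.02, 0.01, 0.03], [-0.0, -0.01, -0.01, 0.01, 0.02], [-0.00, -0.01, -0.01, 0.0, 0.02], [0.00, 0.01, 0.01, -0.01, -0.02]] + [[-0.01, -0.02, 0.02, -0.01, 0.00],[0.06, 0.14, -0.14, 0.06, -0.03],[0.01, 0.04, -0.04, 0.02, -0.01],[0.02, 0.05, -0.05, 0.02, -0.01],[0.05, 0.11, -0.11, 0.05, -0.03]] + [[0.01, 0.0, -0.01, -0.02, 0.01], [-0.07, -0.02, 0.04, 0.17, -0.04], [0.03, 0.01, -0.02, -0.08, 0.02], [0.03, 0.01, -0.02, -0.07, 0.02], [0.07, 0.02, -0.04, -0.16, 0.04]] + [[-0.0, -0.00, -0.01, -0.00, -0.0], [0.00, 0.00, 0.00, 0.0, 0.00], [0.01, 0.01, 0.01, 0.00, 0.01], [0.03, 0.03, 0.04, 0.02, 0.04], [-0.02, -0.02, -0.02, -0.01, -0.02]] + [[-0.00, 0.00, 0.0, -0.00, 0.0], [0.00, -0.0, -0.0, 0.0, -0.00], [0.0, -0.00, -0.00, 0.0, -0.0], [-0.00, 0.00, 0.0, -0.0, 0.0], [-0.00, 0.00, 0.0, -0.0, 0.00]]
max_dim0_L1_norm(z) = 0.5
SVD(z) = [[-0.98,0.08,-0.1,0.12,0.1], [-0.13,-0.74,0.66,-0.01,-0.05], [-0.09,-0.19,-0.30,-0.15,-0.92], [-0.07,-0.25,-0.28,-0.88,0.29], [0.09,-0.59,-0.62,0.44,0.24]] @ diag([0.3168010786980005, 0.29614819034411216, 0.2897540967766403, 0.08526494957053816, 0.002403677927210935]) @ [[0.16, 0.27, 0.43, -0.21, -0.82], [-0.26, -0.63, 0.65, -0.29, 0.16], [-0.37, -0.09, 0.20, 0.87, -0.21], [-0.46, -0.42, -0.58, -0.22, -0.48], [-0.75, 0.58, 0.12, -0.24, 0.17]]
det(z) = 0.00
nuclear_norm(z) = 0.99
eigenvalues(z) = [(-0.24+0j), (0.18+0j), 0.11j, -0.11j, (-0.01+0j)]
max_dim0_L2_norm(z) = 0.28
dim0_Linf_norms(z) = [0.1, 0.12, 0.16, 0.24, 0.26]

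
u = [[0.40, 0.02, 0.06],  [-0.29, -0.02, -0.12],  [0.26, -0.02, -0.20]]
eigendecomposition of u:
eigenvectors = [[-0.74, 0.10, -0.03], [0.59, -0.38, 0.99], [-0.33, -0.92, -0.13]]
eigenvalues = [0.41, -0.24, 0.0]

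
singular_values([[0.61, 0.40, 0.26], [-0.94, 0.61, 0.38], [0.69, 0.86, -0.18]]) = [1.37, 1.11, 0.36]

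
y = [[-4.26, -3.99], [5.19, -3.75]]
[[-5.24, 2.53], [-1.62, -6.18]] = y @ [[0.36,-0.93], [0.93,0.36]]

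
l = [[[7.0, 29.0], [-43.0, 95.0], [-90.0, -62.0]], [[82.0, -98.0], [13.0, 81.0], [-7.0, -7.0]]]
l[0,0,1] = 29.0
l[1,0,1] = -98.0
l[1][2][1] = -7.0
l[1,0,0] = 82.0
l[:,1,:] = [[-43.0, 95.0], [13.0, 81.0]]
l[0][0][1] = 29.0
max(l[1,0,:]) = 82.0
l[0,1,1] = 95.0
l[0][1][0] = -43.0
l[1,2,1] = -7.0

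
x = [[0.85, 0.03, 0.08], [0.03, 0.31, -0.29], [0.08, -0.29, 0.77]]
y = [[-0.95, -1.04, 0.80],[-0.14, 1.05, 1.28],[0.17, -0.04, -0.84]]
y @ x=[[-0.77, -0.58, 0.84], [0.01, -0.05, 0.67], [0.08, 0.24, -0.62]]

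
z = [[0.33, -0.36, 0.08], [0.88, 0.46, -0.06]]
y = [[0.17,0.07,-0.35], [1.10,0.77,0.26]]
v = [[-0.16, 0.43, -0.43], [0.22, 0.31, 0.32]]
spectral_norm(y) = 1.37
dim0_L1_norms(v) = [0.38, 0.74, 0.75]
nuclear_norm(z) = 1.48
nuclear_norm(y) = 1.75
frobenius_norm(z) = 1.11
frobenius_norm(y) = 1.42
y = z + v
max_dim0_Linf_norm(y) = 1.1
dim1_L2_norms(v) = [0.63, 0.5]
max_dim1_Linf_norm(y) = 1.1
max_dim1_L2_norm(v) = 0.63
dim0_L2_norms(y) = [1.11, 0.77, 0.44]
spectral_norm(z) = 1.00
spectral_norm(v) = 0.64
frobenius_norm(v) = 0.80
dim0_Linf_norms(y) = [1.1, 0.77, 0.35]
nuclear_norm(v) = 1.12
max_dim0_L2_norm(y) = 1.11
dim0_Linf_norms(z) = [0.88, 0.46, 0.08]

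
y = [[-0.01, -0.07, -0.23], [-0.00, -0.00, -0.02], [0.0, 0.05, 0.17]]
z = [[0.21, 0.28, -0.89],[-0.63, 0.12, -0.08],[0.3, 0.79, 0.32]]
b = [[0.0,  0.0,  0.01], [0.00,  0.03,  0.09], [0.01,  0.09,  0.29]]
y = z @ b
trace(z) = 0.65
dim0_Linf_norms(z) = [0.63, 0.79, 0.89]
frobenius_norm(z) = 1.47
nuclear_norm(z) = 2.50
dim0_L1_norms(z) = [1.14, 1.19, 1.29]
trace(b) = 0.32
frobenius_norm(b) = 0.32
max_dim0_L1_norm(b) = 0.39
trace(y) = 0.16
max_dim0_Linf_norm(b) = 0.29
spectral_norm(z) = 0.96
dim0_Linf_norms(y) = [0.01, 0.07, 0.23]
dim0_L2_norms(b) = [0.01, 0.09, 0.3]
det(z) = 0.55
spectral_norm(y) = 0.30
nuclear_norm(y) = 0.31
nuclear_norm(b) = 0.32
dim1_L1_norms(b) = [0.01, 0.12, 0.39]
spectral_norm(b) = 0.32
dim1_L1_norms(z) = [1.38, 0.83, 1.41]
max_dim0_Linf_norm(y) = 0.23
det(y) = -0.00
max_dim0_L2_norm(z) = 0.95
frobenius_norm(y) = 0.30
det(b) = -0.00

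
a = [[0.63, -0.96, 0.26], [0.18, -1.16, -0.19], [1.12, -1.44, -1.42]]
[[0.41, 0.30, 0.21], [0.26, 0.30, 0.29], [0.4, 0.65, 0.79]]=a @ [[0.29, 0.18, 0.14], [-0.20, -0.22, -0.19], [0.15, -0.09, -0.25]]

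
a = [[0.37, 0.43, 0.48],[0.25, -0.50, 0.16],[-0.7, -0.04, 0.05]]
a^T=[[0.37, 0.25, -0.7], [0.43, -0.5, -0.04], [0.48, 0.16, 0.05]]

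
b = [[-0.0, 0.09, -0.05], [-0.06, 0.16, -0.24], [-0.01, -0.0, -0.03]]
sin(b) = [[0.00, 0.09, -0.05], [-0.06, 0.16, -0.24], [-0.01, 0.00, -0.03]]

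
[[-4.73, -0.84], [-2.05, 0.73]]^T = [[-4.73, -2.05], [-0.84, 0.73]]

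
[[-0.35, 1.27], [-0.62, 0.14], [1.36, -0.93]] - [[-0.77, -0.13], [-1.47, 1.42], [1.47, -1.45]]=[[0.42, 1.40], [0.85, -1.28], [-0.11, 0.52]]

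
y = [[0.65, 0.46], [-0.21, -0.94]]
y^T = [[0.65, -0.21], [0.46, -0.94]]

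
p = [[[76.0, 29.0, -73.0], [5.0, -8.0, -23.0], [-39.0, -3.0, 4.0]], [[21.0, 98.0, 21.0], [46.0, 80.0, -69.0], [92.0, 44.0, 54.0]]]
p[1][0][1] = 98.0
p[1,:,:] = [[21.0, 98.0, 21.0], [46.0, 80.0, -69.0], [92.0, 44.0, 54.0]]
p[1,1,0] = 46.0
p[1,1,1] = 80.0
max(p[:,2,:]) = 92.0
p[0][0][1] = 29.0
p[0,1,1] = -8.0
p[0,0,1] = 29.0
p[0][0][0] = 76.0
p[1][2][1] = 44.0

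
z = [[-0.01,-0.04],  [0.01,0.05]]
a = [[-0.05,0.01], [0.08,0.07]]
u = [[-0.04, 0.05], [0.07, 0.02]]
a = u + z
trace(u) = -0.02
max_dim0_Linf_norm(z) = 0.05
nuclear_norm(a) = 0.15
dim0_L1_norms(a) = [0.13, 0.08]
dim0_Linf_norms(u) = [0.07, 0.05]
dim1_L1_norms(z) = [0.05, 0.06]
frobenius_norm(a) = 0.12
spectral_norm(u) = 0.08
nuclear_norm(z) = 0.07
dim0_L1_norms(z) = [0.02, 0.09]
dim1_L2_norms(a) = [0.05, 0.11]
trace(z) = 0.04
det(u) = -0.00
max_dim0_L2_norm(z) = 0.06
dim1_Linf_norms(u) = [0.05, 0.07]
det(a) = -0.00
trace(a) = 0.02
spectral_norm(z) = 0.07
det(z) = -0.00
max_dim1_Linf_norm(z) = 0.05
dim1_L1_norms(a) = [0.06, 0.15]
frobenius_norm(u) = 0.10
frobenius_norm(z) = 0.07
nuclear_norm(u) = 0.13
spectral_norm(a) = 0.11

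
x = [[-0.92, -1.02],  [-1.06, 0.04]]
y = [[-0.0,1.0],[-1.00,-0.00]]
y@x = [[-1.06,0.04], [0.92,1.02]]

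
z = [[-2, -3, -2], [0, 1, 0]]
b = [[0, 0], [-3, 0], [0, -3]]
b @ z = [[0, 0, 0], [6, 9, 6], [0, -3, 0]]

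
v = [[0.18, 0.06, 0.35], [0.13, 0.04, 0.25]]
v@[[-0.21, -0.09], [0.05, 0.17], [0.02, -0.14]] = [[-0.03, -0.06], [-0.02, -0.04]]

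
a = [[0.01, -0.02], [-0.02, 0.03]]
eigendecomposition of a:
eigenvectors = [[-0.85, 0.53], [-0.53, -0.85]]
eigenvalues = [-0.0, 0.04]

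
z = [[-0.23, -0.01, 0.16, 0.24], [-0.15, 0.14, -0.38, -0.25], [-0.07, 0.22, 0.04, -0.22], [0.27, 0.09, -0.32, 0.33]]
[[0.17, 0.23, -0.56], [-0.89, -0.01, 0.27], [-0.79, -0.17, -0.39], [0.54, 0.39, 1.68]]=z@[[1.07, -0.3, 2.11], [-1.80, 0.17, 0.44], [0.26, -0.43, -2.15], [1.50, 0.95, 1.15]]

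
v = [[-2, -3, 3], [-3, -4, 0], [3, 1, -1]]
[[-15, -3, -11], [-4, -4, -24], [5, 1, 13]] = v @ [[0, 0, 4], [1, 1, 3], [-4, 0, 2]]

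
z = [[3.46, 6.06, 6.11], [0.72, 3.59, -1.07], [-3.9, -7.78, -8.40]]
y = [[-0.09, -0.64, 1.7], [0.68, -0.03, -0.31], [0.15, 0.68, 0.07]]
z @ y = [[4.73, 1.76, 4.43], [2.22, -1.30, 0.04], [-6.20, -2.98, -4.81]]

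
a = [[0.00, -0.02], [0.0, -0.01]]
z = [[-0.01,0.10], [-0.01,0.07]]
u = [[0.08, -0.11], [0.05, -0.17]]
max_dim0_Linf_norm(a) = 0.02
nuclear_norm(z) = 0.13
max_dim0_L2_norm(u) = 0.2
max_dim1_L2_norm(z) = 0.1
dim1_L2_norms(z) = [0.1, 0.07]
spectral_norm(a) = 0.02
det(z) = 0.00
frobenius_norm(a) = 0.02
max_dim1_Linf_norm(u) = 0.17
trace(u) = -0.09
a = z @ u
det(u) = -0.01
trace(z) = 0.06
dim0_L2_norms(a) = [0.0, 0.02]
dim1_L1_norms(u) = [0.19, 0.22]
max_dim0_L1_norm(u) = 0.28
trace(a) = -0.01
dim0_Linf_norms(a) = [0.0, 0.02]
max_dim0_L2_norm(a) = 0.02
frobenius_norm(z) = 0.12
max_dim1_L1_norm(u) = 0.22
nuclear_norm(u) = 0.26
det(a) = 0.00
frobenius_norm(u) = 0.22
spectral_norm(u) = 0.22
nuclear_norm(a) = 0.02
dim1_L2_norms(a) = [0.02, 0.01]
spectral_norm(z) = 0.12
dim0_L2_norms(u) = [0.09, 0.2]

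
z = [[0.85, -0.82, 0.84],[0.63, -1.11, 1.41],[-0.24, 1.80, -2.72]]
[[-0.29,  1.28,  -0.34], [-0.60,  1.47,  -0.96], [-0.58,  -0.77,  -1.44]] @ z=[[0.64,-1.8,2.49], [0.65,-2.87,4.18], [-0.63,-1.26,2.34]]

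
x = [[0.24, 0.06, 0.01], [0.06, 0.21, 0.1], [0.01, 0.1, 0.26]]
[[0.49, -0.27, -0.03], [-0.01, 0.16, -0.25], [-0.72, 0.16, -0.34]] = x @ [[1.94, -1.37, 0.10], [0.9, 1.01, -0.74], [-3.19, 0.27, -1.04]]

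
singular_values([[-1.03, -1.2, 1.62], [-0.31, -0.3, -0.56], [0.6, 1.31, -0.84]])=[2.77, 0.79, 0.31]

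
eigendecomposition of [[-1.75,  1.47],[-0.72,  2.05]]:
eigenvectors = [[-0.98, -0.39], [-0.20, -0.92]]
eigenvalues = [-1.45, 1.75]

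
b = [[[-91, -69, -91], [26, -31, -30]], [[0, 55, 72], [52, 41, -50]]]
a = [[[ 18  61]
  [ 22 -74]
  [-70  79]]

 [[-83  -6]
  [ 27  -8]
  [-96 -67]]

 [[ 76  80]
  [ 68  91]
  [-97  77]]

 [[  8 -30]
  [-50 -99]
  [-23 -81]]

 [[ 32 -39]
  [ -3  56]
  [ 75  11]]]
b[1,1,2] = -50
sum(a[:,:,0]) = -96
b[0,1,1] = -31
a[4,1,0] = -3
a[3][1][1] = -99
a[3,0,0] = 8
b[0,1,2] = -30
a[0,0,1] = 61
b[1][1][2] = -50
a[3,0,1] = -30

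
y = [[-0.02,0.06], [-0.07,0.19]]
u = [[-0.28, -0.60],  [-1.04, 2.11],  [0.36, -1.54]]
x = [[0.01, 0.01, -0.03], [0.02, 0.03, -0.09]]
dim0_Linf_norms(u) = [1.04, 2.11]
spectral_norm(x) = 0.10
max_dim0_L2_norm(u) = 2.68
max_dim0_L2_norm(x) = 0.09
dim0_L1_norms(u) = [1.68, 4.25]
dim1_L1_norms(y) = [0.08, 0.26]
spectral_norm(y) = 0.21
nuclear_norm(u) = 3.42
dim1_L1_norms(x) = [0.05, 0.14]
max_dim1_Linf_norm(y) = 0.19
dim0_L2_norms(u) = [1.14, 2.68]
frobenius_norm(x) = 0.10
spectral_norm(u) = 2.86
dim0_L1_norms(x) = [0.03, 0.04, 0.12]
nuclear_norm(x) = 0.11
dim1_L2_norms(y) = [0.06, 0.2]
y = x @ u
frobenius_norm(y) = 0.21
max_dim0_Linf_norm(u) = 2.11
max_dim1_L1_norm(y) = 0.26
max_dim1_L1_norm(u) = 3.15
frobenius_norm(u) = 2.91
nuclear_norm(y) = 0.21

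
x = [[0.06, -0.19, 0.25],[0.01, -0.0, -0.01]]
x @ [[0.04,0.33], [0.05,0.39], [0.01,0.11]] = [[-0.0,-0.03], [0.0,0.00]]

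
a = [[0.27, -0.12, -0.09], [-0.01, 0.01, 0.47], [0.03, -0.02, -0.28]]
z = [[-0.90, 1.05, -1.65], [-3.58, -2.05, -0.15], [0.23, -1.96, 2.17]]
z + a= [[-0.63, 0.93, -1.74],[-3.59, -2.04, 0.32],[0.26, -1.98, 1.89]]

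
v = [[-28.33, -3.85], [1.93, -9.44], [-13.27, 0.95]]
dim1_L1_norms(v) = [32.18, 11.37, 14.22]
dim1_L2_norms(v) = [28.59, 9.64, 13.3]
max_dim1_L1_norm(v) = 32.18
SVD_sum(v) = [[-28.45,-2.52],[1.09,0.10],[-13.08,-1.16]] + [[0.12, -1.33], [0.84, -9.54], [-0.19, 2.11]]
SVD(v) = [[-0.91, -0.14], [0.03, -0.97], [-0.42, 0.21]] @ diag([31.453592559471428, 9.89529257287341]) @ [[1.0, 0.09], [-0.09, 1.0]]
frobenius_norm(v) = 32.97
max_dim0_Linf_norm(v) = 28.33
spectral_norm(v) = 31.45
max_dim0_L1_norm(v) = 43.53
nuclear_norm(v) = 41.35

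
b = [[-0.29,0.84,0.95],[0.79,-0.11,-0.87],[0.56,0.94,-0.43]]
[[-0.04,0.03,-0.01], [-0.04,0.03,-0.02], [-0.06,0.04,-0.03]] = b @ [[-0.12, 0.09, -0.05], [-0.02, 0.01, -0.01], [-0.06, 0.05, -0.02]]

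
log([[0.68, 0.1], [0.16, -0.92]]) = [[-0.37+0.02j, -0.02-0.19j], [-0.03-0.31j, -0.07+3.12j]]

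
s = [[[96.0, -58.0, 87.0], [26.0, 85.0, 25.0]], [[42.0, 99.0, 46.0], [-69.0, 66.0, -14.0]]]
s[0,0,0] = 96.0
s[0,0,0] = 96.0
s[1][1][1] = 66.0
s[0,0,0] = 96.0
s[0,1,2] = 25.0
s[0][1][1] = 85.0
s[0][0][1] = -58.0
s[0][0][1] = -58.0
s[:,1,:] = [[26.0, 85.0, 25.0], [-69.0, 66.0, -14.0]]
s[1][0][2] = 46.0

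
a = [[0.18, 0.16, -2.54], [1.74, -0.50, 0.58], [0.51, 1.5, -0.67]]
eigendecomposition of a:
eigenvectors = [[(0.67+0j), 0.67-0.00j, 0.54+0.00j], [0.20-0.53j, (0.2+0.53j), -0.69+0.00j], [(-0.11-0.47j), (-0.11+0.47j), 0.48+0.00j]]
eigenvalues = [(0.64+1.66j), (0.64-1.66j), (-2.26+0j)]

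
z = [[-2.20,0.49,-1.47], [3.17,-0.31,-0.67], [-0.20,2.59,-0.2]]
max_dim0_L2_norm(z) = 3.86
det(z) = -15.56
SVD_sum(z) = [[-2.27, 0.70, -0.25], [2.88, -0.88, 0.32], [-0.92, 0.28, -0.1]] + [[0.01, 0.03, -0.00],[0.24, 0.74, -0.13],[0.73, 2.25, -0.40]] + [[0.06, -0.23, -1.21], [0.04, -0.17, -0.86], [-0.02, 0.06, 0.30]]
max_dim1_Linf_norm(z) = 3.17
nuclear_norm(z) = 8.05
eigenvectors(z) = [[-0.68+0.00j, -0.18+0.25j, (-0.18-0.25j)], [(0.56+0j), 0.17+0.59j, (0.17-0.59j)], [-0.47+0.00j, (0.73+0j), 0.73-0.00j]]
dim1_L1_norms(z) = [4.16, 4.15, 2.99]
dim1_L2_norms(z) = [2.69, 3.25, 2.61]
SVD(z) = [[-0.6, -0.01, -0.80], [0.76, -0.31, -0.57], [-0.24, -0.95, 0.20]] @ diag([3.980663818274529, 2.5270456096242317, 1.5464009999864032]) @ [[0.95,-0.29,0.11],[-0.31,-0.94,0.16],[-0.05,0.19,0.98]]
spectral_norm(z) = 3.98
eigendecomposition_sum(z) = [[-2.28+0.00j, (0.96-0j), -0.79-0.00j],[(1.87-0j), (-0.79+0j), (0.65+0j)],[(-1.56+0j), 0.66-0.00j, (-0.54-0j)]] + [[(0.04+0.38j),(-0.24+0.34j),(-0.34-0.16j)],[0.65+0.41j,(0.24+0.78j),(-0.66+0.34j)],[0.68-0.61j,0.97-0.02j,(0.17+0.87j)]] + [[(0.04-0.38j), -0.24-0.34j, (-0.34+0.16j)], [(0.65-0.41j), (0.24-0.78j), -0.66-0.34j], [(0.68+0.61j), 0.97+0.02j, (0.17-0.87j)]]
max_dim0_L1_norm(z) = 5.57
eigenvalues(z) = [(-3.61+0j), (0.45+2.03j), (0.45-2.03j)]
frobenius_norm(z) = 4.96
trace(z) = -2.71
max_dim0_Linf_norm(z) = 3.17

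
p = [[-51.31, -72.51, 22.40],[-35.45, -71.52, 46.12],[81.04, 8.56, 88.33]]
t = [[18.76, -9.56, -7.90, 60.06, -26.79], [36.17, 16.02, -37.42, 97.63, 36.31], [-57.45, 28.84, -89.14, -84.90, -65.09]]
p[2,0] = 81.04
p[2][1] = 8.56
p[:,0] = [-51.31, -35.45, 81.04]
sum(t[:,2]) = -134.46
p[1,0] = -35.45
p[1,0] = -35.45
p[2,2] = 88.33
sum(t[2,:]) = -267.74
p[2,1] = 8.56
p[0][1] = -72.51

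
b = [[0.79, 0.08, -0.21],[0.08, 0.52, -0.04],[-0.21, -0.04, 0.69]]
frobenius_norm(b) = 1.21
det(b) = 0.26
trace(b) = 2.00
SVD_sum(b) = [[0.58,0.14,-0.45],[0.14,0.04,-0.11],[-0.45,-0.11,0.35]] + [[0.11, 0.12, 0.18], [0.12, 0.13, 0.19], [0.18, 0.19, 0.30]] + [[0.09,-0.18,0.06], [-0.18,0.36,-0.12], [0.06,-0.12,0.04]]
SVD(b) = [[-0.78, 0.46, -0.43], [-0.19, 0.49, 0.85], [0.6, 0.74, -0.29]] @ diag([0.9728332793783558, 0.5343158777368681, 0.49285084288477615]) @ [[-0.78, -0.19, 0.6], [0.46, 0.49, 0.74], [-0.43, 0.85, -0.29]]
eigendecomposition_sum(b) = [[0.58, 0.14, -0.45], [0.14, 0.04, -0.11], [-0.45, -0.11, 0.35]] + [[0.11, 0.12, 0.18], [0.12, 0.13, 0.19], [0.18, 0.19, 0.30]] + [[0.09, -0.18, 0.06], [-0.18, 0.36, -0.12], [0.06, -0.12, 0.04]]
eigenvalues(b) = [0.97, 0.53, 0.49]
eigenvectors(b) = [[-0.78, -0.46, -0.43],[-0.19, -0.49, 0.85],[0.6, -0.74, -0.29]]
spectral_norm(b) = 0.97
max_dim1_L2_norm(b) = 0.82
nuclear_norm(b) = 2.00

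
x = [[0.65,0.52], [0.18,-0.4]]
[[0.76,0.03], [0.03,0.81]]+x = [[1.41,  0.55],[0.21,  0.41]]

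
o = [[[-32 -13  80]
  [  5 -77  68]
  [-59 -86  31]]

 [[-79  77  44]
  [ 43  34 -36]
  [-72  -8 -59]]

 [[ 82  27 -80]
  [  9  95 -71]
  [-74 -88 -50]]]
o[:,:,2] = [[80, 68, 31], [44, -36, -59], [-80, -71, -50]]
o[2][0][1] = 27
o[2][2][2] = -50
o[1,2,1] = -8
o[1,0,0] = -79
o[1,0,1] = 77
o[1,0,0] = -79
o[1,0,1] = 77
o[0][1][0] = 5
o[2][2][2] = -50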